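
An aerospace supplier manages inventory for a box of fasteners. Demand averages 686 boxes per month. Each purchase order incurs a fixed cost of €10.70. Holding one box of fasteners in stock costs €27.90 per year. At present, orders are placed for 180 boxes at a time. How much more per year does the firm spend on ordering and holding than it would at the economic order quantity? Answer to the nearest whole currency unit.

Annual demand D = 686 × 12 = 8,232.
EOQ = √(2DS/H) = √(2 × 8,232 × 10.7 / 27.9) ≈ 79.46.
Cost at Q* = (D/Q*)S + (Q*/2)H = √(2DSH) ≈ €2,216.98.
Cost at Q = 180: (8,232/180)×10.7 + (180/2)×27.9 = €489.35 + €2,511.00 = €3,000.35.
Excess = €3,000.35 − €2,216.98 = €783.37.

Extra cost ≈ €783 per year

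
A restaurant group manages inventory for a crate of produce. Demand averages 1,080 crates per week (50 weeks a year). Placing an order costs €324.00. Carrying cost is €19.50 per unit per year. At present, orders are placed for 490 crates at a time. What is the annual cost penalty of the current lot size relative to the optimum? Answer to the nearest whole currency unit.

Annual demand D = 1,080 × 50 = 54,000.
EOQ = √(2DS/H) = √(2 × 54,000 × 324 / 19.5) ≈ 1339.58.
Cost at Q* = (D/Q*)S + (Q*/2)H = √(2DSH) ≈ €26,121.72.
Cost at Q = 490: (54,000/490)×324 + (490/2)×19.5 = €35,706.12 + €4,777.50 = €40,483.62.
Excess = €40,483.62 − €26,121.72 = €14,361.91.

Extra cost ≈ €14,362 per year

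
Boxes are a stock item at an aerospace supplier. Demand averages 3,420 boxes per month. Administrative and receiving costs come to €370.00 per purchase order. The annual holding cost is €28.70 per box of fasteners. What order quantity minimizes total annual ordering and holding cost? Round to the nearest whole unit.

Annual demand D = 3,420 × 12 = 41,040.
EOQ = √(2DS / H) = √(2 × 41,040 × 370 / 28.7).
= √(30,369,600 / 28.7) = √1,058,174.216 ≈ 1028.676.

Q* ≈ 1,029 boxes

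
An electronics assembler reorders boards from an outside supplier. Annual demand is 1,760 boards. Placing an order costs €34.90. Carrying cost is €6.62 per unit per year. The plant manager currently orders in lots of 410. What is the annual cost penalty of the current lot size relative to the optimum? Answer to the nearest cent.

Extra cost ≈ €605.11 per year

EOQ = √(2DS/H) = √(2 × 1,760 × 34.9 / 6.62) ≈ 136.22.
Cost at Q* = (D/Q*)S + (Q*/2)H = √(2DSH) ≈ €901.81.
Cost at Q = 410: (1,760/410)×34.9 + (410/2)×6.62 = €149.81 + €1,357.10 = €1,506.91.
Excess = €1,506.91 − €901.81 = €605.11.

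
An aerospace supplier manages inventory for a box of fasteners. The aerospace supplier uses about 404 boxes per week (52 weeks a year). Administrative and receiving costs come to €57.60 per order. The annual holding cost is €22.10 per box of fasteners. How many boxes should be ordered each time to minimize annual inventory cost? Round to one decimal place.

Annual demand D = 404 × 52 = 21,008.
EOQ = √(2DS / H) = √(2 × 21,008 × 57.6 / 22.1).
= √(2,420,121.6 / 22.1) = √109,507.7647 ≈ 330.920.

Q* ≈ 330.9 boxes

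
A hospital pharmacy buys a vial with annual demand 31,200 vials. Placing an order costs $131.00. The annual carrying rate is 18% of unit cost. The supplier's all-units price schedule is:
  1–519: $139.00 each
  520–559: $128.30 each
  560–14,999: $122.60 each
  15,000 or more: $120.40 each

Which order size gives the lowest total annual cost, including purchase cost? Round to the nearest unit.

Holding cost per unit per year at price C is H = 0.18·C.
Evaluate total cost at each tier's feasible EOQ or, if the EOQ is below the tier, at the tier's minimum quantity.
Tier 1 ($139.00): EOQ = 571.6 exceeds tier's upper bound 519, so this tier is dominated.
Tier 2 ($128.30): EOQ = 594.9 exceeds tier's upper bound 559, so this tier is dominated.
EOQ at $122.60 = 608.6 (feasible in tier 3): TC = 31,200×$122.60 + (31,200/608.6)×131 + (608.6/2)×0.18×$122.60 = $3,838,551.03.
EOQ at $120.40 = 614.2 < 15000, so use break Q=15000: TC = 31,200×$120.40 + (31,200/15000.0)×131 + (15000.0/2)×0.18×$120.40 = $3,919,292.48.
Lowest total cost is $3,838,551.03 at Q = 608.6.

Q* ≈ 609 vials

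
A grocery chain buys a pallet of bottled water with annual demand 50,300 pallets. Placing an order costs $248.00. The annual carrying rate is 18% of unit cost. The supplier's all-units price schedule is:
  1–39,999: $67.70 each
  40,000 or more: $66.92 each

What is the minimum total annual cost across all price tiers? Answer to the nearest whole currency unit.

Holding cost per unit per year at price C is H = 0.18·C.
Candidates are each tier's EOQ (if it falls in that tier) and each price-break quantity.
EOQ at $67.70 = 1430.9 (feasible in tier 1): TC = 50,300×$67.70 + (50,300/1430.9)×248 + (1430.9/2)×0.18×$67.70 = $3,422,746.34.
EOQ at $66.92 = 1439.2 < 40000, so use break Q=40000: TC = 50,300×$66.92 + (50,300/40000.0)×248 + (40000.0/2)×0.18×$66.92 = $3,607,299.86.
Lowest total cost among the candidates is at Q = 1430.9.

TC* ≈ $3,422,746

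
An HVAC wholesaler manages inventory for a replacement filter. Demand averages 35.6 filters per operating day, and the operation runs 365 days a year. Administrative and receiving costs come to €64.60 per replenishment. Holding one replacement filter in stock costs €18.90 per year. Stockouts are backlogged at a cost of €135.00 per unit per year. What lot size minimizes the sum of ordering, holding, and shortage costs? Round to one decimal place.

Annual demand D = 35.6 × 365 = 12,994.
With planned backorders, Q* = √(2DS/H) · √((H+B)/B).
√(2DS/H) = √(2 × 12,994 × 64.6 / 18.9) = 298.038.
√((H+B)/B) = √((18.9+135)/135) = 1.0677.
Q* ≈ 318.218.

Q* ≈ 318.2 filters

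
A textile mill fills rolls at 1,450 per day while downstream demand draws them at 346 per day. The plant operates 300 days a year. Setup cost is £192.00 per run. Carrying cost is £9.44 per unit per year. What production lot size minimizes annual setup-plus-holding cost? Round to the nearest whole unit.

Annual demand D = 346 × 300 = 103,800.
Production build-up factor (1 − d/p) = 1 − 346/1,450 = 0.7614.
Q* = √(2DS / (H(1 − d/p))) = √(2 × 103,800 × 192 / (9.44 × 0.7614)).
= √(39,859,200 / 7.1874) ≈ 2354.929.

Q* ≈ 2,355 rolls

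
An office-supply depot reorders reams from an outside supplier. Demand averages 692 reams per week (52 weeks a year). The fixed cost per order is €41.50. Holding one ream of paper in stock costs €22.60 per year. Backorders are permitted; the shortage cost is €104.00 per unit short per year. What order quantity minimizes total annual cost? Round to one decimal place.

Annual demand D = 692 × 52 = 35,984.
With planned backorders, Q* = √(2DS/H) · √((H+B)/B).
√(2DS/H) = √(2 × 35,984 × 41.5 / 22.6) = 363.529.
√((H+B)/B) = √((22.6+104)/104) = 1.1033.
Q* ≈ 401.088.

Q* ≈ 401.1 reams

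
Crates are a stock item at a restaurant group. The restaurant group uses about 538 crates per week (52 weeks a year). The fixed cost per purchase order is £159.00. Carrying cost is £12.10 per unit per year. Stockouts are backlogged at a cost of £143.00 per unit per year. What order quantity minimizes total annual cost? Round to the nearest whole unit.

Annual demand D = 538 × 52 = 27,976.
With planned backorders, Q* = √(2DS/H) · √((H+B)/B).
√(2DS/H) = √(2 × 27,976 × 159 / 12.1) = 857.460.
√((H+B)/B) = √((12.1+143)/143) = 1.0414.
Q* ≈ 893.000.

Q* ≈ 893 crates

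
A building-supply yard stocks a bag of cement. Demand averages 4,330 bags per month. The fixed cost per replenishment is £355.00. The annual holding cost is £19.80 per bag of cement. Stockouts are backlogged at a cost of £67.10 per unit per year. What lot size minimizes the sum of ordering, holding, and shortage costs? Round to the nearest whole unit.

Annual demand D = 4,330 × 12 = 51,960.
With planned backorders, Q* = √(2DS/H) · √((H+B)/B).
√(2DS/H) = √(2 × 51,960 × 355 / 19.8) = 1364.995.
√((H+B)/B) = √((19.8+67.1)/67.1) = 1.1380.
Q* ≈ 1553.387.

Q* ≈ 1,553 bags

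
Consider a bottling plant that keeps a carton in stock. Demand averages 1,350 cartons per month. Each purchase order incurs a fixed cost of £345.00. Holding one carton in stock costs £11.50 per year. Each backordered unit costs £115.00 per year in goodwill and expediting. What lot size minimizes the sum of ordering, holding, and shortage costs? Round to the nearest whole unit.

Q* ≈ 1,034 cartons

Annual demand D = 1,350 × 12 = 16,200.
With planned backorders, Q* = √(2DS/H) · √((H+B)/B).
√(2DS/H) = √(2 × 16,200 × 345 / 11.5) = 985.901.
√((H+B)/B) = √((11.5+115)/115) = 1.0488.
Q* ≈ 1034.021.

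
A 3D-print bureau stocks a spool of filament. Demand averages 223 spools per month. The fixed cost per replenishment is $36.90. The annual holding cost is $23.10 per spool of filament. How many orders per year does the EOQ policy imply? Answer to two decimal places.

N ≈ 28.94 orders per year

Annual demand D = 223 × 12 = 2,676.
The optimal lot size = √(2DS/H) = √(2 × 2,676 × 36.9 / 23.1) ≈ 92.46.
Orders per year = D / Q* = 2,676 / 92.46 ≈ 28.941.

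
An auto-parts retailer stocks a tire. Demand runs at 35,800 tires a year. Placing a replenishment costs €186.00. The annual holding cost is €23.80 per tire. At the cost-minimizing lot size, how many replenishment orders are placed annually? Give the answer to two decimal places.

EOQ = √(2DS/H) = √(2 × 35,800 × 186 / 23.8) ≈ 748.04.
Orders per year = D / Q* = 35,800 / 748.04 ≈ 47.858.

N ≈ 47.86 orders per year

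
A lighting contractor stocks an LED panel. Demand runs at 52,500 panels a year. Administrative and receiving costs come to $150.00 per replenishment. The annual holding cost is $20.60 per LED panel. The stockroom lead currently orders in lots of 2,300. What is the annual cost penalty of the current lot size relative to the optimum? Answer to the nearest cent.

EOQ = √(2DS/H) = √(2 × 52,500 × 150 / 20.6) ≈ 874.39.
Cost at Q* = (D/Q*)S + (Q*/2)H = √(2DSH) ≈ $18,012.50.
Cost at Q = 2,300: (52,500/2,300)×150 + (2,300/2)×20.6 = $3,423.91 + $23,690.00 = $27,113.91.
Excess = $27,113.91 − $18,012.50 = $9,101.42.

Extra cost ≈ $9,101.42 per year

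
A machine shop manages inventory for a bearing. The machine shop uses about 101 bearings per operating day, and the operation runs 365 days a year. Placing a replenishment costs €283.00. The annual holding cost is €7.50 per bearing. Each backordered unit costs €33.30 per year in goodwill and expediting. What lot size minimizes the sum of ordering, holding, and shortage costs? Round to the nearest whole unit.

Q* ≈ 1,846 bearings

Annual demand D = 101 × 365 = 36,865.
With planned backorders, Q* = √(2DS/H) · √((H+B)/B).
√(2DS/H) = √(2 × 36,865 × 283 / 7.5) = 1667.956.
√((H+B)/B) = √((7.5+33.3)/33.3) = 1.1069.
Q* ≈ 1846.259.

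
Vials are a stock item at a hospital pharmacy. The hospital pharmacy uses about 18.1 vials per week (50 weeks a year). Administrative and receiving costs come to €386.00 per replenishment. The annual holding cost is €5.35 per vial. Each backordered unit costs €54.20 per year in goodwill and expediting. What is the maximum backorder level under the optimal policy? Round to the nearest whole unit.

S* ≈ 34 vials

Annual demand D = 18.1 × 50 = 905.
With planned backorders, Q* = √(2DS/H) · √((H+B)/B).
√(2DS/H) = √(2 × 905 × 386 / 5.35) = 361.373.
√((H+B)/B) = √((5.35+54.2)/54.2) = 1.0482.
Q* ≈ 378.789.
S* = Q* · H/(H+B) = 378.789 × 5.35/59.55 ≈ 34.031.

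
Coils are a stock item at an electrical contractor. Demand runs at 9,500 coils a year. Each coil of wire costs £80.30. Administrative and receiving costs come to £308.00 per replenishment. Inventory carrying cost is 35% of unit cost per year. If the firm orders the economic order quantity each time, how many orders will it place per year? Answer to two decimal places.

N ≈ 20.82 orders per year

Holding cost H = 0.35 × £80.30 = £28.1050 per unit per year.
The optimal lot size = √(2DS/H) = √(2 × 9,500 × 308 / 28.105) ≈ 456.31.
Orders per year = D / Q* = 9,500 / 456.31 ≈ 20.819.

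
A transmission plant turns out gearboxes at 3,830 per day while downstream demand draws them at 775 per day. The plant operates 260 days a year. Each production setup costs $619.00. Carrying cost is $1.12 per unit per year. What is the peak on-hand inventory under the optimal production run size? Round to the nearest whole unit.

Annual demand D = 775 × 260 = 201,500.
Production build-up factor (1 − d/p) = 1 − 775/3,830 = 0.7977.
Q* = √(2DS / (H(1 − d/p))) = √(2 × 201,500 × 619 / (1.12 × 0.7977)).
= √(249,457,000 / 0.8934) ≈ 16710.237.
Maximum inventory = Q*(1 − d/p) = 16710.237 × 0.7977 ≈ 13328.923.

I_max ≈ 13,329 gearboxes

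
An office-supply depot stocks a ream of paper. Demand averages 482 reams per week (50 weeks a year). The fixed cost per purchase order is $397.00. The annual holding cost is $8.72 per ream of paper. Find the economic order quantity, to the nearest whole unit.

Annual demand D = 482 × 50 = 24,100.
EOQ = √(2DS / H) = √(2 × 24,100 × 397 / 8.72).
= √(19,135,400 / 8.72) = √2,194,426.6055 ≈ 1481.360.

Q* ≈ 1,481 reams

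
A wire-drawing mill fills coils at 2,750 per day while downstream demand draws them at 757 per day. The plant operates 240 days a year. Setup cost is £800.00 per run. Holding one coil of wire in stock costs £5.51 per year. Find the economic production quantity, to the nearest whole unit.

Annual demand D = 757 × 240 = 181,680.
Production build-up factor (1 − d/p) = 1 − 757/2,750 = 0.7247.
Q* = √(2DS / (H(1 − d/p))) = √(2 × 181,680 × 800 / (5.51 × 0.7247)).
= √(290,688,000 / 3.9932) ≈ 8531.992.

Q* ≈ 8,532 coils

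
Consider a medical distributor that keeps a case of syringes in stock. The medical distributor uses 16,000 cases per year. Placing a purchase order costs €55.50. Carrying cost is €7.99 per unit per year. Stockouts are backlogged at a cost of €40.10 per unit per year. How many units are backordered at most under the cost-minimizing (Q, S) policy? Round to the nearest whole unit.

With planned backorders, Q* = √(2DS/H) · √((H+B)/B).
√(2DS/H) = √(2 × 16,000 × 55.5 / 7.99) = 471.464.
√((H+B)/B) = √((7.99+40.1)/40.1) = 1.0951.
Q* ≈ 516.301.
S* = Q* · H/(H+B) = 516.301 × 7.99/48.09 ≈ 85.782.

S* ≈ 86 cases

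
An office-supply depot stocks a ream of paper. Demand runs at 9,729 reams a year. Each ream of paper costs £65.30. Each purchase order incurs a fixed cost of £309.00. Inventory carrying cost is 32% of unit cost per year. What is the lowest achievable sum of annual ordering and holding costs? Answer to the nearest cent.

TC* ≈ £11,208.82

Holding cost H = 0.32 × £65.30 = £20.8960 per unit per year.
The optimal lot size = √(2DS/H) = √(2 × 9,729 × 309 / 20.896) ≈ 536.41.
At the optimum the two cost components are equal, so total cost = 2·(Q*/2)H = Q*·H.
Minimum total = √(2DSH) = √(2 × 9,729 × 309 × 20.896) ≈ 11208.821.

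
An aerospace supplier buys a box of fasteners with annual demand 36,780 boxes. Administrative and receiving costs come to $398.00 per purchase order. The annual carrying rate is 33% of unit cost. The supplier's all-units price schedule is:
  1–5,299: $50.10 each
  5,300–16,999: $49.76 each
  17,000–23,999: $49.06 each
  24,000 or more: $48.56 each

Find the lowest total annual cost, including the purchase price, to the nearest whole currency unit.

Holding cost per unit per year at price C is H = 0.33·C.
For each price level, check whether its EOQ is feasible; otherwise the best quantity at that price is the breakpoint.
EOQ at $50.10 = 1330.7 (feasible in tier 1): TC = 36,780×$50.10 + (36,780/1330.7)×398 + (1330.7/2)×0.33×$50.10 = $1,864,678.79.
EOQ at $49.76 = 1335.3 < 5300, so use break Q=5300: TC = 36,780×$49.76 + (36,780/5300.0)×398 + (5300.0/2)×0.33×$49.76 = $1,876,449.89.
EOQ at $49.06 = 1344.8 < 17000, so use break Q=17000: TC = 36,780×$49.06 + (36,780/17000.0)×398 + (17000.0/2)×0.33×$49.06 = $1,942,901.18.
EOQ at $48.56 = 1351.7 < 24000, so use break Q=24000: TC = 36,780×$48.56 + (36,780/24000.0)×398 + (24000.0/2)×0.33×$48.56 = $1,978,944.34.
Lowest total cost among the candidates is at Q = 1330.7.

TC* ≈ $1,864,679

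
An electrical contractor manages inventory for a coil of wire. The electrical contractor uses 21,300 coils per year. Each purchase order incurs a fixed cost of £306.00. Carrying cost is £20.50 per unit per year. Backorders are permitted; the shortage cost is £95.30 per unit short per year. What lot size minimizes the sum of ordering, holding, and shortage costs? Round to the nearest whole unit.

With planned backorders, Q* = √(2DS/H) · √((H+B)/B).
√(2DS/H) = √(2 × 21,300 × 306 / 20.5) = 797.423.
√((H+B)/B) = √((20.5+95.3)/95.3) = 1.1023.
Q* ≈ 879.015.

Q* ≈ 879 coils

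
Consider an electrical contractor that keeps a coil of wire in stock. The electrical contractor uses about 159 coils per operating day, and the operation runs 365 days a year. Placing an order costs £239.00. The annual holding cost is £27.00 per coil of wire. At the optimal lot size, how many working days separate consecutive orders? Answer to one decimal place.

T ≈ 6.4 days

Annual demand D = 159 × 365 = 58,035.
EOQ = √(2DS/H) = √(2 × 58,035 × 239 / 27) ≈ 1013.62.
Cycle time = Q*/D × 365 = 1013.62 / 58,035 × 365 ≈ 6.375 days.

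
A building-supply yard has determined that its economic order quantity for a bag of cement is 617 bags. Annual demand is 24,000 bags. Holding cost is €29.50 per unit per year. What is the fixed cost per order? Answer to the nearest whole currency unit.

Squaring Q* = √(2DS/H) gives Q*² = 2DS/H.
From Q* = √(2DS/H): S = Q*²H / (2D) = 617² × 29.5 / (2 × 24,000) = 233.9651.

S ≈ €234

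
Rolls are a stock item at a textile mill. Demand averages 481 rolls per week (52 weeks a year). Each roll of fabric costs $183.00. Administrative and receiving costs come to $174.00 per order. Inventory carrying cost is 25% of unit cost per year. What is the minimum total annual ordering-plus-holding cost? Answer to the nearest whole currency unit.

TC* ≈ $19,955

Annual demand D = 481 × 52 = 25,012.
Holding cost H = 0.25 × $183.00 = $45.7500 per unit per year.
EOQ = √(2DS/H) = √(2 × 25,012 × 174 / 45.75) ≈ 436.18.
At Q*, ordering cost (D/Q*)S equals holding cost (Q*/2)H, each = √(DSH/2).
Minimum total = √(2DSH) = √(2 × 25,012 × 174 × 45.75) ≈ 19955.351.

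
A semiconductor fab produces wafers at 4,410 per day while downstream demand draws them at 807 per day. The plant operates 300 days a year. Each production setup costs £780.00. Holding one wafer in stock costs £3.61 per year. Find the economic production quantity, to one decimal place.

Q* ≈ 11,316.0 wafers

Annual demand D = 807 × 300 = 242,100.
Production build-up factor (1 − d/p) = 1 − 807/4,410 = 0.8170.
Q* = √(2DS / (H(1 − d/p))) = √(2 × 242,100 × 780 / (3.61 × 0.8170)).
= √(377,676,000 / 2.9494) ≈ 11316.008.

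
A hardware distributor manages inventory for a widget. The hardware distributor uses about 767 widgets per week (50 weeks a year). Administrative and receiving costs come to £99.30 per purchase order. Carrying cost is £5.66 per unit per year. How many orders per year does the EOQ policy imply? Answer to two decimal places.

N ≈ 33.06 orders per year

Annual demand D = 767 × 50 = 38,350.
EOQ = √(2DS/H) = √(2 × 38,350 × 99.3 / 5.66) ≈ 1160.02.
Orders per year = D / Q* = 38,350 / 1160.02 ≈ 33.060.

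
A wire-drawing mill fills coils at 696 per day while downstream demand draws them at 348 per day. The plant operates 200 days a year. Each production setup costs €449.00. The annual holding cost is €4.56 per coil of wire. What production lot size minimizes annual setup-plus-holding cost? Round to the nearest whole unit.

Q* ≈ 5,236 coils

Annual demand D = 348 × 200 = 69,600.
Production build-up factor (1 − d/p) = 1 − 348/696 = 0.5000.
Q* = √(2DS / (H(1 − d/p))) = √(2 × 69,600 × 449 / (4.56 × 0.5000)).
= √(62,500,800 / 2.28) ≈ 5235.707.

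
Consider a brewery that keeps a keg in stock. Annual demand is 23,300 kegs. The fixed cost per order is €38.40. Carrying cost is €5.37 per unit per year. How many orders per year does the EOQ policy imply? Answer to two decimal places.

Q* = √(2DS/H) = √(2 × 23,300 × 38.4 / 5.37) ≈ 577.26.
Orders per year = D / Q* = 23,300 / 577.26 ≈ 40.363.

N ≈ 40.36 orders per year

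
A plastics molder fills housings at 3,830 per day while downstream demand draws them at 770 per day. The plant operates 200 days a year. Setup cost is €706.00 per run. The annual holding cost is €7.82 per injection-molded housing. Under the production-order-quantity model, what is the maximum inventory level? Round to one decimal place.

I_max ≈ 4,713.4 housings

Annual demand D = 770 × 200 = 154,000.
Production build-up factor (1 − d/p) = 1 − 770/3,830 = 0.7990.
Q* = √(2DS / (H(1 − d/p))) = √(2 × 154,000 × 706 / (7.82 × 0.7990)).
= √(217,448,000 / 6.2478) ≈ 5899.470.
Maximum inventory = Q*(1 − d/p) = 5899.470 × 0.7990 ≈ 4713.415.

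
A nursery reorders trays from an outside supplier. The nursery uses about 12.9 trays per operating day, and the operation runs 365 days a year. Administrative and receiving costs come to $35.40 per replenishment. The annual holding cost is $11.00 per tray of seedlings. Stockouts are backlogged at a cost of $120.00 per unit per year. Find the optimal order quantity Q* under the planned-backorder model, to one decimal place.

Annual demand D = 12.9 × 365 = 4,708.5.
With planned backorders, Q* = √(2DS/H) · √((H+B)/B).
√(2DS/H) = √(2 × 4,708.5 × 35.4 / 11) = 174.085.
√((H+B)/B) = √((11+120)/120) = 1.0448.
Q* ≈ 181.889.

Q* ≈ 181.9 trays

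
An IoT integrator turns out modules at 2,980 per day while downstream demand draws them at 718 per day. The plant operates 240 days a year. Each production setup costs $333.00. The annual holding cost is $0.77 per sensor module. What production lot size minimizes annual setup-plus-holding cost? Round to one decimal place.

Q* ≈ 14,012.7 modules

Annual demand D = 718 × 240 = 172,320.
Production build-up factor (1 − d/p) = 1 − 718/2,980 = 0.7591.
Q* = √(2DS / (H(1 − d/p))) = √(2 × 172,320 × 333 / (0.77 × 0.7591)).
= √(114,765,120 / 0.5845) ≈ 14012.687.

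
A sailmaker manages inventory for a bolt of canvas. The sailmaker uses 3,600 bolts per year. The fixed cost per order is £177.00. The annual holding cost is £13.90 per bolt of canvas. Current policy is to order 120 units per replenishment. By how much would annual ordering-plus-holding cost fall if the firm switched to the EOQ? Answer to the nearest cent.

EOQ = √(2DS/H) = √(2 × 3,600 × 177 / 13.9) ≈ 302.79.
Cost at Q* = (D/Q*)S + (Q*/2)H = √(2DSH) ≈ £4,208.82.
Cost at Q = 120: (3,600/120)×177 + (120/2)×13.9 = £5,310.00 + £834.00 = £6,144.00.
Excess = £6,144.00 − £4,208.82 = £1,935.18.

Extra cost ≈ £1,935.18 per year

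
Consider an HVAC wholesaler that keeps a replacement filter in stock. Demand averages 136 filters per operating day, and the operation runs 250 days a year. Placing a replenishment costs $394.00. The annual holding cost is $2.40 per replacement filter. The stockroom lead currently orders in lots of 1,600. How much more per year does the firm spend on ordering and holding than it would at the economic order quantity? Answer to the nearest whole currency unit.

Annual demand D = 136 × 250 = 34,000.
EOQ = √(2DS/H) = √(2 × 34,000 × 394 / 2.4) ≈ 3341.16.
Cost at Q* = (D/Q*)S + (Q*/2)H = √(2DSH) ≈ $8,018.78.
Cost at Q = 1,600: (34,000/1,600)×394 + (1,600/2)×2.4 = $8,372.50 + $1,920.00 = $10,292.50.
Excess = $10,292.50 − $8,018.78 = $2,273.72.

Extra cost ≈ $2,274 per year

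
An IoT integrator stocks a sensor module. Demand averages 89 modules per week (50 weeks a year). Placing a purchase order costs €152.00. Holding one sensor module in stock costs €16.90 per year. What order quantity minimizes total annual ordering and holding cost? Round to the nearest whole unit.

Annual demand D = 89 × 50 = 4,450.
EOQ = √(2DS / H) = √(2 × 4,450 × 152 / 16.9).
= √(1,352,800 / 16.9) = √80,047.3373 ≈ 282.926.

Q* ≈ 283 modules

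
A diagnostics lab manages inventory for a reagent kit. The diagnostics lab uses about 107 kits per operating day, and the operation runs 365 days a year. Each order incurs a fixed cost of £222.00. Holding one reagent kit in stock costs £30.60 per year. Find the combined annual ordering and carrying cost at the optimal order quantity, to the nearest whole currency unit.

Annual demand D = 107 × 365 = 39,055.
The optimal lot size = √(2DS/H) = √(2 × 39,055 × 222 / 30.6) ≈ 752.78.
At the optimum the two cost components are equal, so total cost = 2·(Q*/2)H = Q*·H.
Minimum total = √(2DSH) = √(2 × 39,055 × 222 × 30.6) ≈ 23035.122.

TC* ≈ £23,035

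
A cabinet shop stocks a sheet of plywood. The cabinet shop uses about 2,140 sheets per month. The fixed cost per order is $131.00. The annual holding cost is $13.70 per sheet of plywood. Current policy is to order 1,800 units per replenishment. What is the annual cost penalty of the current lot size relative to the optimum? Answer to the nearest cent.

Extra cost ≈ $4,598.11 per year

Annual demand D = 2,140 × 12 = 25,680.
EOQ = √(2DS/H) = √(2 × 25,680 × 131 / 13.7) ≈ 700.79.
Cost at Q* = (D/Q*)S + (Q*/2)H = √(2DSH) ≈ $9,600.82.
Cost at Q = 1,800: (25,680/1,800)×131 + (1,800/2)×13.7 = $1,868.93 + $12,330.00 = $14,198.93.
Excess = $14,198.93 − $9,600.82 = $4,598.11.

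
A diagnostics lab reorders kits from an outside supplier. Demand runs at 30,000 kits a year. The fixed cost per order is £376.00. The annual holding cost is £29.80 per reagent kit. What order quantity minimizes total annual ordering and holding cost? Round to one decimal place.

Q* ≈ 870.1 kits

EOQ = √(2DS / H) = √(2 × 30,000 × 376 / 29.8).
= √(22,560,000 / 29.8) = √757,046.9799 ≈ 870.084.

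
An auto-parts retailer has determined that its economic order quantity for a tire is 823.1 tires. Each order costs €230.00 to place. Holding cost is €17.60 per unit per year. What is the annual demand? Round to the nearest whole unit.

D ≈ 25,921 tires per year

Squaring Q* = √(2DS/H) gives Q*² = 2DS/H.
From Q* = √(2DS/H): D = Q*²H / (2S) = 823.1² × 17.6 / (2 × 230) = 25921.495.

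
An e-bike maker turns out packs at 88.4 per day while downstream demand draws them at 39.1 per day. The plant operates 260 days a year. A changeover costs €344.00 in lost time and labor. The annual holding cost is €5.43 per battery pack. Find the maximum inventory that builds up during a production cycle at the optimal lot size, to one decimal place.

I_max ≈ 847.6 packs

Annual demand D = 39.1 × 260 = 10,166.
Production build-up factor (1 − d/p) = 1 − 39.1/88.4 = 0.5577.
Q* = √(2DS / (H(1 − d/p))) = √(2 × 10,166 × 344 / (5.43 × 0.5577)).
= √(6,994,208 / 3.0283) ≈ 1519.750.
Maximum inventory = Q*(1 − d/p) = 1519.750 × 0.5577 ≈ 847.553.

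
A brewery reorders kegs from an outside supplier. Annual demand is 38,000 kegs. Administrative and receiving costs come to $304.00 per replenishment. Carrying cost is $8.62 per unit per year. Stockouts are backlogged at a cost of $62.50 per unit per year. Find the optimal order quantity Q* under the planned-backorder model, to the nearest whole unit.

Q* ≈ 1,746 kegs

With planned backorders, Q* = √(2DS/H) · √((H+B)/B).
√(2DS/H) = √(2 × 38,000 × 304 / 8.62) = 1637.156.
√((H+B)/B) = √((8.62+62.5)/62.5) = 1.0667.
Q* ≈ 1746.408.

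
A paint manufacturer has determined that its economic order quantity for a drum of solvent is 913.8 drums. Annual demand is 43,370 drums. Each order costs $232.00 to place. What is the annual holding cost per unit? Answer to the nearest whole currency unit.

Squaring Q* = √(2DS/H) gives Q*² = 2DS/H.
From Q* = √(2DS/H): H = 2DS / Q*² = 2 × 43,370 × 232 / 913.8² = 24.0993.

H ≈ $24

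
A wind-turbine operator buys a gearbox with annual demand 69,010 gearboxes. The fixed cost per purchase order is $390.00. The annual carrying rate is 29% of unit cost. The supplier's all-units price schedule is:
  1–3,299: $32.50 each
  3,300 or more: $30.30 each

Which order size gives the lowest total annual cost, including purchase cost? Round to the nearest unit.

Q* ≈ 3,300 gearboxes

Holding cost per unit per year at price C is H = 0.29·C.
Evaluate total cost at each tier's feasible EOQ or, if the EOQ is below the tier, at the tier's minimum quantity.
EOQ at $32.50 = 2389.8 (feasible in tier 1): TC = 69,010×$32.50 + (69,010/2389.8)×390 + (2389.8/2)×0.29×$32.50 = $2,265,348.92.
EOQ at $30.30 = 2475.0 < 3300, so use break Q=3300: TC = 69,010×$30.30 + (69,010/3300.0)×390 + (3300.0/2)×0.29×$30.30 = $2,113,657.28.
Lowest total cost is $2,113,657.28 at Q = 3300.0.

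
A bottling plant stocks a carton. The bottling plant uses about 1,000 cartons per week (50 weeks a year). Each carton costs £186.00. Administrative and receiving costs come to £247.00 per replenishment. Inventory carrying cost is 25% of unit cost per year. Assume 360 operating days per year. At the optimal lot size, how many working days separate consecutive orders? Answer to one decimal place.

T ≈ 5.2 days

Annual demand D = 1,000 × 50 = 50,000.
Holding cost H = 0.25 × £186.00 = £46.5000 per unit per year.
Q* = √(2DS/H) = √(2 × 50,000 × 247 / 46.5) ≈ 728.82.
Cycle time = Q*/D × 360 = 728.82 / 50,000 × 360 ≈ 5.248 days.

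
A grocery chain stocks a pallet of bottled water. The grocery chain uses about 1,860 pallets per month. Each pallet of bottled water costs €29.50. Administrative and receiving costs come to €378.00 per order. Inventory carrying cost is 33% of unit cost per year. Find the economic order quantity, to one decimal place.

Annual demand D = 1,860 × 12 = 22,320.
Holding cost H = 0.33 × €29.50 = €9.7350 per unit per year.
EOQ = √(2DS / H) = √(2 × 22,320 × 378 / 9.735).
= √(16,873,920 / 9.735) = √1,733,325.1156 ≈ 1316.558.

Q* ≈ 1,316.6 pallets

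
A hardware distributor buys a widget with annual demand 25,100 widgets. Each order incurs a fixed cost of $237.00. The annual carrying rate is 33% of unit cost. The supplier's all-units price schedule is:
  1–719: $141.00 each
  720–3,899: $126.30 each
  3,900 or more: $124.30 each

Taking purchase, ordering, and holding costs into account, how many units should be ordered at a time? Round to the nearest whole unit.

Holding cost per unit per year at price C is H = 0.33·C.
Evaluate total cost at each tier's feasible EOQ or, if the EOQ is below the tier, at the tier's minimum quantity.
EOQ at $141.00 = 505.7 (feasible in tier 1): TC = 25,100×$141.00 + (25,100/505.7)×237 + (505.7/2)×0.33×$141.00 = $3,562,628.41.
EOQ at $126.30 = 534.3 < 720, so use break Q=720: TC = 25,100×$126.30 + (25,100/720.0)×237 + (720.0/2)×0.33×$126.30 = $3,193,396.52.
EOQ at $124.30 = 538.6 < 3900, so use break Q=3900: TC = 25,100×$124.30 + (25,100/3900.0)×237 + (3900.0/2)×0.33×$124.30 = $3,201,442.36.
Lowest total cost is $3,193,396.52 at Q = 720.0.

Q* ≈ 720 widgets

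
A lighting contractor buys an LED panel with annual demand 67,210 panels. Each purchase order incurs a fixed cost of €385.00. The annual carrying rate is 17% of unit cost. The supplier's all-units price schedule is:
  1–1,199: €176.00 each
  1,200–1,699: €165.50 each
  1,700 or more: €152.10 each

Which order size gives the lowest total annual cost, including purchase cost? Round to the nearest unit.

Holding cost per unit per year at price C is H = 0.17·C.
Evaluate total cost at each tier's feasible EOQ or, if the EOQ is below the tier, at the tier's minimum quantity.
Tier 1 (€176.00): EOQ = 1315.2 exceeds tier's upper bound 1199, so this tier is dominated.
EOQ at €165.50 = 1356.2 (feasible in tier 2): TC = 67,210×€165.50 + (67,210/1356.2)×385 + (1356.2/2)×0.17×€165.50 = €11,161,413.01.
EOQ at €152.10 = 1414.7 < 1700, so use break Q=1700: TC = 67,210×€152.10 + (67,210/1700.0)×385 + (1700.0/2)×0.17×€152.10 = €10,259,840.54.
Lowest total cost is €10,259,840.54 at Q = 1700.0.

Q* ≈ 1,700 panels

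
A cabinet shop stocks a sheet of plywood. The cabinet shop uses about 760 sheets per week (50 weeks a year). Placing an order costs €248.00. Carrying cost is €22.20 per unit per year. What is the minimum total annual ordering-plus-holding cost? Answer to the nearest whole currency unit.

TC* ≈ €20,455

Annual demand D = 760 × 50 = 38,000.
The optimal lot size = √(2DS/H) = √(2 × 38,000 × 248 / 22.2) ≈ 921.42.
At Q*, ordering cost (D/Q*)S equals holding cost (Q*/2)H, each = √(DSH/2).
Minimum total = √(2DSH) = √(2 × 38,000 × 248 × 22.2) ≈ 20455.454.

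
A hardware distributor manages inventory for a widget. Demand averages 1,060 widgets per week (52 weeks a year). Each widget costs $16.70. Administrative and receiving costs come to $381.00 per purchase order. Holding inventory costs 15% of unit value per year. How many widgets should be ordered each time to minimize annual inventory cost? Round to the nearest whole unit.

Q* ≈ 4,095 widgets

Annual demand D = 1,060 × 52 = 55,120.
Holding cost H = 0.15 × $16.70 = $2.5050 per unit per year.
EOQ = √(2DS / H) = √(2 × 55,120 × 381 / 2.505).
= √(42,001,440 / 2.505) = √16,767,041.9162 ≈ 4094.758.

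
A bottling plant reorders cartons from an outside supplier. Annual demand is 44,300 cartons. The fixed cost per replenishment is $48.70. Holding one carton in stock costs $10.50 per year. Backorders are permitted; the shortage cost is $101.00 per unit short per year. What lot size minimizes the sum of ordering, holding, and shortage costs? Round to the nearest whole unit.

With planned backorders, Q* = √(2DS/H) · √((H+B)/B).
√(2DS/H) = √(2 × 44,300 × 48.7 / 10.5) = 641.042.
√((H+B)/B) = √((10.5+101)/101) = 1.0507.
Q* ≈ 673.540.

Q* ≈ 674 cartons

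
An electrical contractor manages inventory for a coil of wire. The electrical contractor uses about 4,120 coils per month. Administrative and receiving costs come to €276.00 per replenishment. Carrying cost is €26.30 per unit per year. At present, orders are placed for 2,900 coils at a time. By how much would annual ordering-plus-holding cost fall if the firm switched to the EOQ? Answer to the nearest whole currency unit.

Extra cost ≈ €16,049 per year

Annual demand D = 4,120 × 12 = 49,440.
EOQ = √(2DS/H) = √(2 × 49,440 × 276 / 26.3) ≈ 1018.66.
Cost at Q* = (D/Q*)S + (Q*/2)H = √(2DSH) ≈ €26,790.86.
Cost at Q = 2,900: (49,440/2,900)×276 + (2,900/2)×26.3 = €4,705.32 + €38,135.00 = €42,840.32.
Excess = €42,840.32 − €26,790.86 = €16,049.46.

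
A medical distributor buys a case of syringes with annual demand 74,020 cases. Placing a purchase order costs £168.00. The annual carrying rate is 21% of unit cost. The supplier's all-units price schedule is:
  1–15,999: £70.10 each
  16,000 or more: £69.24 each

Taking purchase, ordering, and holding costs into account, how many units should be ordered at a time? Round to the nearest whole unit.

Q* ≈ 1,300 cases

Holding cost per unit per year at price C is H = 0.21·C.
Evaluate total cost at each tier's feasible EOQ or, if the EOQ is below the tier, at the tier's minimum quantity.
EOQ at £70.10 = 1299.8 (feasible in tier 1): TC = 74,020×£70.10 + (74,020/1299.8)×168 + (1299.8/2)×0.21×£70.10 = £5,207,936.31.
EOQ at £69.24 = 1307.8 < 16000, so use break Q=16000: TC = 74,020×£69.24 + (74,020/16000.0)×168 + (16000.0/2)×0.21×£69.24 = £5,242,245.21.
Lowest total cost is £5,207,936.31 at Q = 1299.8.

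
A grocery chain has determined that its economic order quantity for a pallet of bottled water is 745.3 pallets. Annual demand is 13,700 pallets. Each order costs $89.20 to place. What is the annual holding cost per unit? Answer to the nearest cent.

H ≈ $4.40

The basic EOQ model gives Q* = √(2DS/H); rearrange for the unknown.
From Q* = √(2DS/H): H = 2DS / Q*² = 2 × 13,700 × 89.2 / 745.3² = 4.4000.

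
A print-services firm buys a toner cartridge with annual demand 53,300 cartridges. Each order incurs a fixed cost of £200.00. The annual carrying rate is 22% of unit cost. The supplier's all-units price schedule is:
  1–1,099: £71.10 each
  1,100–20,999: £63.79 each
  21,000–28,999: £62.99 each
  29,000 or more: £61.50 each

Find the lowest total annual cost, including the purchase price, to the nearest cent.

TC* ≈ £3,417,304.42

Holding cost per unit per year at price C is H = 0.22·C.
Candidates are each tier's EOQ (if it falls in that tier) and each price-break quantity.
Tier 1 (£71.10): EOQ = 1167.5 exceeds tier's upper bound 1099, so this tier is dominated.
EOQ at £63.79 = 1232.6 (feasible in tier 2): TC = 53,300×£63.79 + (53,300/1232.6)×200 + (1232.6/2)×0.22×£63.79 = £3,417,304.42.
EOQ at £62.99 = 1240.4 < 21000, so use break Q=21000: TC = 53,300×£62.99 + (53,300/21000.0)×200 + (21000.0/2)×0.22×£62.99 = £3,503,381.52.
EOQ at £61.50 = 1255.3 < 29000, so use break Q=29000: TC = 53,300×£61.50 + (53,300/29000.0)×200 + (29000.0/2)×0.22×£61.50 = £3,474,502.59.
Lowest total cost among the candidates is at Q = 1232.6.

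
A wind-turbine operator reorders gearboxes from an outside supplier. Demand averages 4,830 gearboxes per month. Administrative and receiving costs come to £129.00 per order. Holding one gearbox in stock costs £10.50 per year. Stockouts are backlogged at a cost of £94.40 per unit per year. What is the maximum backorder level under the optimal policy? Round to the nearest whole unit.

S* ≈ 126 gearboxes

Annual demand D = 4,830 × 12 = 57,960.
With planned backorders, Q* = √(2DS/H) · √((H+B)/B).
√(2DS/H) = √(2 × 57,960 × 129 / 10.5) = 1193.382.
√((H+B)/B) = √((10.5+94.4)/94.4) = 1.0541.
Q* ≈ 1258.001.
S* = Q* · H/(H+B) = 1258.001 × 10.5/104.9 ≈ 125.920.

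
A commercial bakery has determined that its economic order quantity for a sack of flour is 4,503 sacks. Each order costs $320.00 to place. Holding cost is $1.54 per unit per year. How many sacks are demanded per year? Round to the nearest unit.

Invert the EOQ relation Q*² = 2DS/H.
From Q* = √(2DS/H): D = Q*²H / (2S) = 4,503² × 1.54 / (2 × 320) = 48791.553.

D ≈ 48,792 sacks per year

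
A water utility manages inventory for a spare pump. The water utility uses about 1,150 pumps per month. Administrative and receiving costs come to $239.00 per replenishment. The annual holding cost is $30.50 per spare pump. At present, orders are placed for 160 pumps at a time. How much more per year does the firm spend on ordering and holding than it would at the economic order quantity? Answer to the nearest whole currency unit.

Extra cost ≈ $8,870 per year

Annual demand D = 1,150 × 12 = 13,800.
EOQ = √(2DS/H) = √(2 × 13,800 × 239 / 30.5) ≈ 465.05.
Cost at Q* = (D/Q*)S + (Q*/2)H = √(2DSH) ≈ $14,184.15.
Cost at Q = 160: (13,800/160)×239 + (160/2)×30.5 = $20,613.75 + $2,440.00 = $23,053.75.
Excess = $23,053.75 − $14,184.15 = $8,869.60.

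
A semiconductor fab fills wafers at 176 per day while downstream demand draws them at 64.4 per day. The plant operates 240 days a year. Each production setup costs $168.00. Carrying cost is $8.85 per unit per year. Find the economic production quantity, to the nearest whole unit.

Annual demand D = 64.4 × 240 = 15,456.
Production build-up factor (1 − d/p) = 1 − 64.4/176 = 0.6341.
Q* = √(2DS / (H(1 − d/p))) = √(2 × 15,456 × 168 / (8.85 × 0.6341)).
= √(5,193,216 / 5.6117) ≈ 961.991.

Q* ≈ 962 wafers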